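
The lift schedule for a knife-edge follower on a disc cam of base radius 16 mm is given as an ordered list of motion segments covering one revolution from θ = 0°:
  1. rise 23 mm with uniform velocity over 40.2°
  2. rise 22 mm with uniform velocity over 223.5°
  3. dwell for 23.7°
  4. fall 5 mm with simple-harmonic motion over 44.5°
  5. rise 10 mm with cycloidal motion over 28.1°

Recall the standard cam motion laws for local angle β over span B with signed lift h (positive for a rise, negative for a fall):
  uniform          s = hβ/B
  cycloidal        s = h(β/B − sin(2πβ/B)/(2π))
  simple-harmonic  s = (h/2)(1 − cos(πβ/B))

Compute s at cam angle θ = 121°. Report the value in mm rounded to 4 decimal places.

seg 1 [0°–40.2°] uniform, h=23: full span → s += 23 → s = 23.0000
seg 2 [40.2°–263.7°] uniform, h=22: θ=121° here. β=80.8, B=223.5. 22·80.8/223.5 = 7.9535 → s = 30.9535

30.9535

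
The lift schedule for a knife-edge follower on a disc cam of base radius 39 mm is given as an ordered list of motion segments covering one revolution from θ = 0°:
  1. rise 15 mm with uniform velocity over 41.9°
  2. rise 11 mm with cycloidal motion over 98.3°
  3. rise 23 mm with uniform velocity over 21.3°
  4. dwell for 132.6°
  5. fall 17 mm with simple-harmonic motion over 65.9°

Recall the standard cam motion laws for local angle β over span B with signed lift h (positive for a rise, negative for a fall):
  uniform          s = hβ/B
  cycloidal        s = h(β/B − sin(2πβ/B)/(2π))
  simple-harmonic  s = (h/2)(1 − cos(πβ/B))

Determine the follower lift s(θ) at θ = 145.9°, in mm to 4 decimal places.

seg 1 [0°–41.9°] uniform, h=15: full span → s += 15 → s = 15.0000
seg 2 [41.9°–140.2°] cycloidal, h=11: full span → s += 11 → s = 26.0000
seg 3 [140.2°–161.5°] uniform, h=23: θ=145.9° here. β=5.7, B=21.3. 23·5.7/21.3 = 6.1549 → s = 32.1549

32.1549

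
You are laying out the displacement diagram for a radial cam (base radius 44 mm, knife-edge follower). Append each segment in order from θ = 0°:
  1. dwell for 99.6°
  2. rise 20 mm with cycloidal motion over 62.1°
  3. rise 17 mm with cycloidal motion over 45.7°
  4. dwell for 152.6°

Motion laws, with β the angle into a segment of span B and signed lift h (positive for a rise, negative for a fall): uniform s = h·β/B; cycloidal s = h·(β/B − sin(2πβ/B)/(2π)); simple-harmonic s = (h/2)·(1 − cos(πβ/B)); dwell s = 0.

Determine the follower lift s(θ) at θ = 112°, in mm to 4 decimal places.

seg 1 [0°–99.6°] dwell: s stays 0.0000
seg 2 [99.6°–161.7°] cycloidal, h=20: θ=112° here. β=12.4, B=62.1. 20·(0.1997 − sin(2π·0.1997)/(2π)) = 0.9682 → s = 0.9682

0.9682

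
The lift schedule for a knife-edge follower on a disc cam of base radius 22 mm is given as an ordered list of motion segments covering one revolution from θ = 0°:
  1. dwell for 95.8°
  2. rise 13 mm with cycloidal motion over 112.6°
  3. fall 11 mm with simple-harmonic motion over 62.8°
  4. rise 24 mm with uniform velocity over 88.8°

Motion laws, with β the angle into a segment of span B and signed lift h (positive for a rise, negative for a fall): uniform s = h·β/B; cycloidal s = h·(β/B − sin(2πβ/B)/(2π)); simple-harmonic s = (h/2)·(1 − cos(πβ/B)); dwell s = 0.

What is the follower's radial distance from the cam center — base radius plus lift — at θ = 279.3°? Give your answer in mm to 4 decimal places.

seg 1 [0°–95.8°] dwell: s stays 0.0000
seg 2 [95.8°–208.4°] cycloidal, h=13: full span → s += 13 → s = 13.0000
seg 3 [208.4°–271.2°] simple-harmonic, h=-11: full span → s += -11 → s = 2.0000
seg 4 [271.2°–360°] uniform, h=24: θ=279.3° here. β=8.1, B=88.8. 24·8.1/88.8 = 2.1892 → s = 4.1892
radial distance = base radius + s = 22 + 4.1892 = 26.1892

26.1892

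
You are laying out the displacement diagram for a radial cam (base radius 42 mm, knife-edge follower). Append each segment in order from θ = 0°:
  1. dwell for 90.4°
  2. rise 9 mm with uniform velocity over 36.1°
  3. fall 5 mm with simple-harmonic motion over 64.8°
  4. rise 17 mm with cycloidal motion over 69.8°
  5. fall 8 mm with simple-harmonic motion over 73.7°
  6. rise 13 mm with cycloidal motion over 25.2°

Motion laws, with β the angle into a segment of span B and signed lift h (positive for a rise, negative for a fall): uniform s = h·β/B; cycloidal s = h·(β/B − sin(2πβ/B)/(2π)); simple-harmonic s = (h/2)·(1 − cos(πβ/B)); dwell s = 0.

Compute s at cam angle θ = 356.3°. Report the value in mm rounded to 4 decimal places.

seg 1 [0°–90.4°] dwell: s stays 0.0000
seg 2 [90.4°–126.5°] uniform, h=9: full span → s += 9 → s = 9.0000
seg 3 [126.5°–191.3°] simple-harmonic, h=-5: full span → s += -5 → s = 4.0000
seg 4 [191.3°–261.1°] cycloidal, h=17: full span → s += 17 → s = 21.0000
seg 5 [261.1°–334.8°] simple-harmonic, h=-8: full span → s += -8 → s = 13.0000
seg 6 [334.8°–360°] cycloidal, h=13: θ=356.3° here. β=21.5, B=25.2. 13·(0.8532 − sin(2π·0.8532)/(2π)) = 12.7405 → s = 25.7405

25.7405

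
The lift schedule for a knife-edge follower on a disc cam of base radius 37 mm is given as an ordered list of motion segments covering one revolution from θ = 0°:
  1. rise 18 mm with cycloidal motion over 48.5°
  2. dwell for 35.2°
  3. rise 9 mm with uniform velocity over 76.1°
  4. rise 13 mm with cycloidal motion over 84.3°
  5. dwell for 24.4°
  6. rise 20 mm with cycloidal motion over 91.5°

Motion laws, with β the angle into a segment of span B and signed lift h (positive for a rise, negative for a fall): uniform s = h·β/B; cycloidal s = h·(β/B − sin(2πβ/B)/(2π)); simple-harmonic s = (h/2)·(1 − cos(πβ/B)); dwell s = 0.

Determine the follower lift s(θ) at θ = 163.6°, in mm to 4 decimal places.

seg 1 [0°–48.5°] cycloidal, h=18: full span → s += 18 → s = 18.0000
seg 2 [48.5°–83.7°] dwell: s stays 18.0000
seg 3 [83.7°–159.8°] uniform, h=9: full span → s += 9 → s = 27.0000
seg 4 [159.8°–244.1°] cycloidal, h=13: θ=163.6° here. β=3.8, B=84.3. 13·(0.0451 − sin(2π·0.0451)/(2π)) = 0.0078 → s = 27.0078

27.0078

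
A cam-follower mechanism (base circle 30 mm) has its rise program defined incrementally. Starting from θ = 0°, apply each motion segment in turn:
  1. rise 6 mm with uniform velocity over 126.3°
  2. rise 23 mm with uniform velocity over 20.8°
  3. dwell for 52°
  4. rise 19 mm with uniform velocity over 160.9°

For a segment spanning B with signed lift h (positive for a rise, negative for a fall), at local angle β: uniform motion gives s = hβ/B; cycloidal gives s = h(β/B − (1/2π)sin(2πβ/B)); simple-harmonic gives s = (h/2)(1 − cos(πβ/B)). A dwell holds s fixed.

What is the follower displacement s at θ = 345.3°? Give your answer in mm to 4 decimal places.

seg 1 [0°–126.3°] uniform, h=6: full span → s += 6 → s = 6.0000
seg 2 [126.3°–147.1°] uniform, h=23: full span → s += 23 → s = 29.0000
seg 3 [147.1°–199.1°] dwell: s stays 29.0000
seg 4 [199.1°–360°] uniform, h=19: θ=345.3° here. β=146.2, B=160.9. 19·146.2/160.9 = 17.2641 → s = 46.2641

46.2641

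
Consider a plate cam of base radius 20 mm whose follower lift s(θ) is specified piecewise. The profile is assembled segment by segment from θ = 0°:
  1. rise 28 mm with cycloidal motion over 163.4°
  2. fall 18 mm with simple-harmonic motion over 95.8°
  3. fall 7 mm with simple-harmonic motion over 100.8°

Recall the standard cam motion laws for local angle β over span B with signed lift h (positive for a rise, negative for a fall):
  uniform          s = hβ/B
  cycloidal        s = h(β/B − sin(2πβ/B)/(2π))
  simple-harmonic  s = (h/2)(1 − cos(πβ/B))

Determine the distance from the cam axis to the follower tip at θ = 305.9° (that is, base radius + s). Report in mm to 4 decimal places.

seg 1 [0°–163.4°] cycloidal, h=28: full span → s += 28 → s = 28.0000
seg 2 [163.4°–259.2°] simple-harmonic, h=-18: full span → s += -18 → s = 10.0000
seg 3 [259.2°–360°] simple-harmonic, h=-7: θ=305.9° here. β=46.7, B=100.8. -7/2·(1 − cos(π·0.4633)) = -3.0973 → s = 6.9027
radial distance = base radius + s = 20 + 6.9027 = 26.9027

26.9027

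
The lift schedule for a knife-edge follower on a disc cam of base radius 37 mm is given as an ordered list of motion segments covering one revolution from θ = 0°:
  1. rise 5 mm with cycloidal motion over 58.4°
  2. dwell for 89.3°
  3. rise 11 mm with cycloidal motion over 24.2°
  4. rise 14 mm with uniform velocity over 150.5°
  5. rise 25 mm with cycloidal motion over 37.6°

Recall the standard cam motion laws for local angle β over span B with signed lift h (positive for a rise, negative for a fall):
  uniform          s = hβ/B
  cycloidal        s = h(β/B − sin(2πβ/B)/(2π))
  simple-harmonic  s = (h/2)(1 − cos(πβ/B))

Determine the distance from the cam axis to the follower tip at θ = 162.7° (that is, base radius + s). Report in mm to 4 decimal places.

seg 1 [0°–58.4°] cycloidal, h=5: full span → s += 5 → s = 5.0000
seg 2 [58.4°–147.7°] dwell: s stays 5.0000
seg 3 [147.7°–171.9°] cycloidal, h=11: θ=162.7° here. β=15, B=24.2. 11·(0.6198 − sin(2π·0.6198)/(2π)) = 8.0153 → s = 13.0153
radial distance = base radius + s = 37 + 13.0153 = 50.0153

50.0153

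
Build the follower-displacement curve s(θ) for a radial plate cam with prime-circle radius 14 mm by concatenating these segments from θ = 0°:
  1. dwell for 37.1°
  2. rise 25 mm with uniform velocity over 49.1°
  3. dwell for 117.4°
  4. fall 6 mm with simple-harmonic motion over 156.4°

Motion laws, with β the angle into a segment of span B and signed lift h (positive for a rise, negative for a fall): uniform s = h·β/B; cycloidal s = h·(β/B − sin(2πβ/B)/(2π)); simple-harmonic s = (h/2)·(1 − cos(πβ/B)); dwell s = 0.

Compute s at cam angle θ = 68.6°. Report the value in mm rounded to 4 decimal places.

seg 1 [0°–37.1°] dwell: s stays 0.0000
seg 2 [37.1°–86.2°] uniform, h=25: θ=68.6° here. β=31.5, B=49.1. 25·31.5/49.1 = 16.0387 → s = 16.0387

16.0387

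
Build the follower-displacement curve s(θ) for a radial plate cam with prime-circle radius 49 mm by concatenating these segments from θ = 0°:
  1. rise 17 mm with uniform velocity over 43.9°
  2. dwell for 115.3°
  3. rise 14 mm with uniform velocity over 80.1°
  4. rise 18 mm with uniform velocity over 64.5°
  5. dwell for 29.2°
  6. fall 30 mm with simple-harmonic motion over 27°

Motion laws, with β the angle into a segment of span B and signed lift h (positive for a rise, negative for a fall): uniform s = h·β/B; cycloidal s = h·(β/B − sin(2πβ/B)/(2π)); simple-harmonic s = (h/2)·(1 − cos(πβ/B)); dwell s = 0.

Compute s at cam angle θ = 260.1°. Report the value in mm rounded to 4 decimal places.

seg 1 [0°–43.9°] uniform, h=17: full span → s += 17 → s = 17.0000
seg 2 [43.9°–159.2°] dwell: s stays 17.0000
seg 3 [159.2°–239.3°] uniform, h=14: full span → s += 14 → s = 31.0000
seg 4 [239.3°–303.8°] uniform, h=18: θ=260.1° here. β=20.8, B=64.5. 18·20.8/64.5 = 5.8047 → s = 36.8047

36.8047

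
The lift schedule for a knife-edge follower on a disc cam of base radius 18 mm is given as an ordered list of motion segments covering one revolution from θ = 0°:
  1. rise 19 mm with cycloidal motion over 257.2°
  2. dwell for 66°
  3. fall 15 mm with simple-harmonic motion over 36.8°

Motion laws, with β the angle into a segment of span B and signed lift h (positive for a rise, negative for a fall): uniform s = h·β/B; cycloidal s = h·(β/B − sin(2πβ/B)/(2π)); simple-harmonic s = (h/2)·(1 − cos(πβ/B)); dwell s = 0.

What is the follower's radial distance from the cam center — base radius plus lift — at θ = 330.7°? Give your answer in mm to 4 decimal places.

seg 1 [0°–257.2°] cycloidal, h=19: full span → s += 19 → s = 19.0000
seg 2 [257.2°–323.2°] dwell: s stays 19.0000
seg 3 [323.2°–360°] simple-harmonic, h=-15: θ=330.7° here. β=7.5, B=36.8. -15/2·(1 − cos(π·0.2038)) = -1.4855 → s = 17.5145
radial distance = base radius + s = 18 + 17.5145 = 35.5145

35.5145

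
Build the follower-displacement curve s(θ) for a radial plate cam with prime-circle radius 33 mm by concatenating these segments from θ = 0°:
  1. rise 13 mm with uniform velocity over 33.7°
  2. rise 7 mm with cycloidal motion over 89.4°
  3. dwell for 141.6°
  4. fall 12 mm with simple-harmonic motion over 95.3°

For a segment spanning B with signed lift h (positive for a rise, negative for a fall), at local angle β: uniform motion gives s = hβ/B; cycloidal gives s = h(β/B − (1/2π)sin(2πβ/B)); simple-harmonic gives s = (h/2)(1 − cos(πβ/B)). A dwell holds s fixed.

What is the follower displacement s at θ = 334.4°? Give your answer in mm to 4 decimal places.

seg 1 [0°–33.7°] uniform, h=13: full span → s += 13 → s = 13.0000
seg 2 [33.7°–123.1°] cycloidal, h=7: full span → s += 7 → s = 20.0000
seg 3 [123.1°–264.7°] dwell: s stays 20.0000
seg 4 [264.7°–360°] simple-harmonic, h=-12: θ=334.4° here. β=69.7, B=95.3. -12/2·(1 − cos(π·0.7314)) = -9.9873 → s = 10.0127

10.0127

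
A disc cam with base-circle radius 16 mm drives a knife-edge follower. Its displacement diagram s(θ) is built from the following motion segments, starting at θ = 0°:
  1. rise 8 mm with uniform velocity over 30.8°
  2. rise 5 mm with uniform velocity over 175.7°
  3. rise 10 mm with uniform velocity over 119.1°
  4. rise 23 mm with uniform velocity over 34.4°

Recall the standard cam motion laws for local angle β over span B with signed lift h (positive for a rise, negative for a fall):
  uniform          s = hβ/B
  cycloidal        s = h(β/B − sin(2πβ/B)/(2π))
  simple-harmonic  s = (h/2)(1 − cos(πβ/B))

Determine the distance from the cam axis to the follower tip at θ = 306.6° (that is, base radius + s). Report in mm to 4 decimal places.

seg 1 [0°–30.8°] uniform, h=8: full span → s += 8 → s = 8.0000
seg 2 [30.8°–206.5°] uniform, h=5: full span → s += 5 → s = 13.0000
seg 3 [206.5°–325.6°] uniform, h=10: θ=306.6° here. β=100.1, B=119.1. 10·100.1/119.1 = 8.4047 → s = 21.4047
radial distance = base radius + s = 16 + 21.4047 = 37.4047

37.4047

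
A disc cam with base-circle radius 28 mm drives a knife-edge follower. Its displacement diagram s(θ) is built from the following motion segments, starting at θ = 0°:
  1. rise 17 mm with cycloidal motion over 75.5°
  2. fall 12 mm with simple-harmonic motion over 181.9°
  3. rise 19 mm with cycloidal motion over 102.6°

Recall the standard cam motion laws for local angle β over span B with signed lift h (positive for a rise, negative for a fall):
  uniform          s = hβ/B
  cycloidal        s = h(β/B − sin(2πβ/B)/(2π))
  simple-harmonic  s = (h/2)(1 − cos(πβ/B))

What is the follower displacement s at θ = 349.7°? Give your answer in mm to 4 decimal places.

seg 1 [0°–75.5°] cycloidal, h=17: full span → s += 17 → s = 17.0000
seg 2 [75.5°–257.4°] simple-harmonic, h=-12: full span → s += -12 → s = 5.0000
seg 3 [257.4°–360°] cycloidal, h=19: θ=349.7° here. β=92.3, B=102.6. 19·(0.8996 − sin(2π·0.8996)/(2π)) = 18.8760 → s = 23.8760

23.8760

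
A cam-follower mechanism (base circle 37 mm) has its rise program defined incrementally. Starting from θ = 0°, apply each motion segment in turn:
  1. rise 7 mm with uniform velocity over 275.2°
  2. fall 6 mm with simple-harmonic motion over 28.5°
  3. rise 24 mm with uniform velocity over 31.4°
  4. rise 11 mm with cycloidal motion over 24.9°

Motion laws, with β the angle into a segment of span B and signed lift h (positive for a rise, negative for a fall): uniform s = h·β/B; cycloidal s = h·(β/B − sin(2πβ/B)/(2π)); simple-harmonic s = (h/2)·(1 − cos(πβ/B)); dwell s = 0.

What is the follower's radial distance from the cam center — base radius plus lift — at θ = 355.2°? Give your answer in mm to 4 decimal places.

seg 1 [0°–275.2°] uniform, h=7: full span → s += 7 → s = 7.0000
seg 2 [275.2°–303.7°] simple-harmonic, h=-6: full span → s += -6 → s = 1.0000
seg 3 [303.7°–335.1°] uniform, h=24: full span → s += 24 → s = 25.0000
seg 4 [335.1°–360°] cycloidal, h=11: θ=355.2° here. β=20.1, B=24.9. 11·(0.8072 − sin(2π·0.8072)/(2π)) = 10.5183 → s = 35.5183
radial distance = base radius + s = 37 + 35.5183 = 72.5183

72.5183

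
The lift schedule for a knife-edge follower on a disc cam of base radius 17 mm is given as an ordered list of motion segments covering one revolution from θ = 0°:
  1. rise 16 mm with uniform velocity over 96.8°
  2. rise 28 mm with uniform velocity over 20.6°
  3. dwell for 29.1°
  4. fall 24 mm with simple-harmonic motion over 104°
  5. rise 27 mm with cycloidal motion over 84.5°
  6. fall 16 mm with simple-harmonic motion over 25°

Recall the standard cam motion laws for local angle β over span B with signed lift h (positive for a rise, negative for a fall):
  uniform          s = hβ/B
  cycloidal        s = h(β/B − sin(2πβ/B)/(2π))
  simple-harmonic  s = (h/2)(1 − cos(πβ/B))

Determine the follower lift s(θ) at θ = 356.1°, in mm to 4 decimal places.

seg 1 [0°–96.8°] uniform, h=16: full span → s += 16 → s = 16.0000
seg 2 [96.8°–117.4°] uniform, h=28: full span → s += 28 → s = 44.0000
seg 3 [117.4°–146.5°] dwell: s stays 44.0000
seg 4 [146.5°–250.5°] simple-harmonic, h=-24: full span → s += -24 → s = 20.0000
seg 5 [250.5°–335°] cycloidal, h=27: full span → s += 27 → s = 47.0000
seg 6 [335°–360°] simple-harmonic, h=-16: θ=356.1° here. β=21.1, B=25. -16/2·(1 − cos(π·0.8440)) = -15.0583 → s = 31.9417

31.9417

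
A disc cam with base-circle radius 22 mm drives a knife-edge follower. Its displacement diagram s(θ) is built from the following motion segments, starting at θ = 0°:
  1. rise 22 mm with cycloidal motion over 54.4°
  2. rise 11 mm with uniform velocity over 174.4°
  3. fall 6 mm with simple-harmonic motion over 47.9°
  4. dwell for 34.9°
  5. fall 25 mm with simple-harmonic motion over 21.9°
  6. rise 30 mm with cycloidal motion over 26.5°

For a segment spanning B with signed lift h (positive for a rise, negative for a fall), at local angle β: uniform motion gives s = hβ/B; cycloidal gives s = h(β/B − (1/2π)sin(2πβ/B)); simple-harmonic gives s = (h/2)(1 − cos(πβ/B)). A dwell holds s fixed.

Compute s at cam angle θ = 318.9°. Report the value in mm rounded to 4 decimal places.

seg 1 [0°–54.4°] cycloidal, h=22: full span → s += 22 → s = 22.0000
seg 2 [54.4°–228.8°] uniform, h=11: full span → s += 11 → s = 33.0000
seg 3 [228.8°–276.7°] simple-harmonic, h=-6: full span → s += -6 → s = 27.0000
seg 4 [276.7°–311.6°] dwell: s stays 27.0000
seg 5 [311.6°–333.5°] simple-harmonic, h=-25: θ=318.9° here. β=7.3, B=21.9. -25/2·(1 − cos(π·0.3333)) = -6.2500 → s = 20.7500

20.7500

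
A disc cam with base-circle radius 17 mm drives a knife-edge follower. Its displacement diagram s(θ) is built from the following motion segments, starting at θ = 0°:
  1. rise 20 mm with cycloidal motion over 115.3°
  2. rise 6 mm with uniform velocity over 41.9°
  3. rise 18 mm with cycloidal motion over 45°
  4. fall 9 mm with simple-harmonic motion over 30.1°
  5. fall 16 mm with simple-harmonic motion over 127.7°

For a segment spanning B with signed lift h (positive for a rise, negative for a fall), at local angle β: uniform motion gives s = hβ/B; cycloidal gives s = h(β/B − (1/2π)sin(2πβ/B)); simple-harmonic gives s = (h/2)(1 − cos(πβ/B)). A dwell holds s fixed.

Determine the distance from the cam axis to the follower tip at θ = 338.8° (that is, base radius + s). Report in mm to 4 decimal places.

seg 1 [0°–115.3°] cycloidal, h=20: full span → s += 20 → s = 20.0000
seg 2 [115.3°–157.2°] uniform, h=6: full span → s += 6 → s = 26.0000
seg 3 [157.2°–202.2°] cycloidal, h=18: full span → s += 18 → s = 44.0000
seg 4 [202.2°–232.3°] simple-harmonic, h=-9: full span → s += -9 → s = 35.0000
seg 5 [232.3°–360°] simple-harmonic, h=-16: θ=338.8° here. β=106.5, B=127.7. -16/2·(1 − cos(π·0.8340)) = -14.9364 → s = 20.0636
radial distance = base radius + s = 17 + 20.0636 = 37.0636

37.0636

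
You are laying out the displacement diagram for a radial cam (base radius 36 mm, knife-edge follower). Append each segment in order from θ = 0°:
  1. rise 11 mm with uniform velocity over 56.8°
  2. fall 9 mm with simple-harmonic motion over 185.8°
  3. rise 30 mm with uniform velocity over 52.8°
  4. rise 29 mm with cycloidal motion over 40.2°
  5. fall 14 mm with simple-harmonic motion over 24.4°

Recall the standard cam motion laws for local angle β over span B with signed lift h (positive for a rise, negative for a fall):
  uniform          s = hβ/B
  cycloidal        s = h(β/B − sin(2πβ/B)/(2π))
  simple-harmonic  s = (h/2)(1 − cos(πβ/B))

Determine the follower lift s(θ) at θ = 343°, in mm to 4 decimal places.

seg 1 [0°–56.8°] uniform, h=11: full span → s += 11 → s = 11.0000
seg 2 [56.8°–242.6°] simple-harmonic, h=-9: full span → s += -9 → s = 2.0000
seg 3 [242.6°–295.4°] uniform, h=30: full span → s += 30 → s = 32.0000
seg 4 [295.4°–335.6°] cycloidal, h=29: full span → s += 29 → s = 61.0000
seg 5 [335.6°–360°] simple-harmonic, h=-14: θ=343° here. β=7.4, B=24.4. -14/2·(1 − cos(π·0.3033)) = -2.9441 → s = 58.0559

58.0559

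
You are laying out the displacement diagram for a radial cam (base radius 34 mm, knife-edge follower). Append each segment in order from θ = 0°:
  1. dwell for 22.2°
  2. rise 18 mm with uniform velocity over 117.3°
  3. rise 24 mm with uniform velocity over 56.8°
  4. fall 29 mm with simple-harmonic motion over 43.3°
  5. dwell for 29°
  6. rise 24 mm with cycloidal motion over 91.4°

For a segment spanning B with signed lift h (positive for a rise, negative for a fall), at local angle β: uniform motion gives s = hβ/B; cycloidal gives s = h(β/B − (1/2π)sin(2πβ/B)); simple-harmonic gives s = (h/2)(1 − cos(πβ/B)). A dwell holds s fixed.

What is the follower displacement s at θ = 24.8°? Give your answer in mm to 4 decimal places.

seg 1 [0°–22.2°] dwell: s stays 0.0000
seg 2 [22.2°–139.5°] uniform, h=18: θ=24.8° here. β=2.6, B=117.3. 18·2.6/117.3 = 0.3990 → s = 0.3990

0.3990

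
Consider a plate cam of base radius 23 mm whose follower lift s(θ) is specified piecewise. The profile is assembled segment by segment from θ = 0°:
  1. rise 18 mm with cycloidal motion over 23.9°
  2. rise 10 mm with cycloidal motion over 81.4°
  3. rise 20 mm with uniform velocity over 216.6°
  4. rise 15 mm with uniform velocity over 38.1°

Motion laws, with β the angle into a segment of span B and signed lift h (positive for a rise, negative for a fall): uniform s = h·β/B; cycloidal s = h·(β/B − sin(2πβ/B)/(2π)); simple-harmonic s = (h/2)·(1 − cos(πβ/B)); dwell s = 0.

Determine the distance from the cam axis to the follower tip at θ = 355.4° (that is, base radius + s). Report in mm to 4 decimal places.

seg 1 [0°–23.9°] cycloidal, h=18: full span → s += 18 → s = 18.0000
seg 2 [23.9°–105.3°] cycloidal, h=10: full span → s += 10 → s = 28.0000
seg 3 [105.3°–321.9°] uniform, h=20: full span → s += 20 → s = 48.0000
seg 4 [321.9°–360°] uniform, h=15: θ=355.4° here. β=33.5, B=38.1. 15·33.5/38.1 = 13.1890 → s = 61.1890
radial distance = base radius + s = 23 + 61.1890 = 84.1890

84.1890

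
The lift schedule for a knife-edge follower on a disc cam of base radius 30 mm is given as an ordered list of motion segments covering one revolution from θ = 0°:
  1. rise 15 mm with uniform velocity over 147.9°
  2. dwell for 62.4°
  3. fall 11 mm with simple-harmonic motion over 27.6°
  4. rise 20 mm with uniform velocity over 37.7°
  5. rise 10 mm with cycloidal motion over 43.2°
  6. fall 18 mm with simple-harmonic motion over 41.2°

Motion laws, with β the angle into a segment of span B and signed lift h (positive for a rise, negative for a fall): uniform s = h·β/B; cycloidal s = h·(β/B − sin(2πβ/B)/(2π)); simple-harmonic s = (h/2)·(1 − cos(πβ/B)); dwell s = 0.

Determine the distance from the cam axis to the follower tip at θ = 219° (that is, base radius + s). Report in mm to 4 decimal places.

seg 1 [0°–147.9°] uniform, h=15: full span → s += 15 → s = 15.0000
seg 2 [147.9°–210.3°] dwell: s stays 15.0000
seg 3 [210.3°–237.9°] simple-harmonic, h=-11: θ=219° here. β=8.7, B=27.6. -11/2·(1 − cos(π·0.3152)) = -2.4835 → s = 12.5165
radial distance = base radius + s = 30 + 12.5165 = 42.5165

42.5165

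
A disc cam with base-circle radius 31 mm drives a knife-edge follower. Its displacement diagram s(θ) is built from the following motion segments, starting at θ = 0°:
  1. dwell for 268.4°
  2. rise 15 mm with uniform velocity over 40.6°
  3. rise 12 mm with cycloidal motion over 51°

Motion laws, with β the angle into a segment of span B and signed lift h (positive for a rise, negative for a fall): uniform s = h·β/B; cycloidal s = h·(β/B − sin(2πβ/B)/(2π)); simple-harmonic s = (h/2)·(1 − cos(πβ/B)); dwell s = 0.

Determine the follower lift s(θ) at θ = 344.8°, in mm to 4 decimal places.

seg 1 [0°–268.4°] dwell: s stays 0.0000
seg 2 [268.4°–309°] uniform, h=15: full span → s += 15 → s = 15.0000
seg 3 [309°–360°] cycloidal, h=12: θ=344.8° here. β=35.8, B=51. 12·(0.7020 − sin(2π·0.7020)/(2π)) = 10.2470 → s = 25.2470

25.2470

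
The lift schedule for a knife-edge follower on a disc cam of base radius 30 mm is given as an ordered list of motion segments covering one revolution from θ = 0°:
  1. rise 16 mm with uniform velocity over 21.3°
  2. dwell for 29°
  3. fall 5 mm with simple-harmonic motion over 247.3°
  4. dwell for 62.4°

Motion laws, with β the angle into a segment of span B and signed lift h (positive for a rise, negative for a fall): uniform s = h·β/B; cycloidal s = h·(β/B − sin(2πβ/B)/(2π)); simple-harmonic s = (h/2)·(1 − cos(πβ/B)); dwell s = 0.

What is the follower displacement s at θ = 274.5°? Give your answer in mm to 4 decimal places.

seg 1 [0°–21.3°] uniform, h=16: full span → s += 16 → s = 16.0000
seg 2 [21.3°–50.3°] dwell: s stays 16.0000
seg 3 [50.3°–297.6°] simple-harmonic, h=-5: θ=274.5° here. β=224.2, B=247.3. -5/2·(1 − cos(π·0.9066)) = -4.8931 → s = 11.1069

11.1069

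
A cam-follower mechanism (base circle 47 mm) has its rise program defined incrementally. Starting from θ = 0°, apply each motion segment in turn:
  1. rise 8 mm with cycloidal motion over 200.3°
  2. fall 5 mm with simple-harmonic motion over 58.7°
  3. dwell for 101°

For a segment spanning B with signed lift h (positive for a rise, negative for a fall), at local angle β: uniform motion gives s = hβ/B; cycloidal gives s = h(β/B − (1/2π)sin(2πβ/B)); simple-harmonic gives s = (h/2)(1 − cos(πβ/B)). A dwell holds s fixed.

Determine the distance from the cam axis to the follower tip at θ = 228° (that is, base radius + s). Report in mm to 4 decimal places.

seg 1 [0°–200.3°] cycloidal, h=8: full span → s += 8 → s = 8.0000
seg 2 [200.3°–259°] simple-harmonic, h=-5: θ=228° here. β=27.7, B=58.7. -5/2·(1 − cos(π·0.4719)) = -2.2795 → s = 5.7205
radial distance = base radius + s = 47 + 5.7205 = 52.7205

52.7205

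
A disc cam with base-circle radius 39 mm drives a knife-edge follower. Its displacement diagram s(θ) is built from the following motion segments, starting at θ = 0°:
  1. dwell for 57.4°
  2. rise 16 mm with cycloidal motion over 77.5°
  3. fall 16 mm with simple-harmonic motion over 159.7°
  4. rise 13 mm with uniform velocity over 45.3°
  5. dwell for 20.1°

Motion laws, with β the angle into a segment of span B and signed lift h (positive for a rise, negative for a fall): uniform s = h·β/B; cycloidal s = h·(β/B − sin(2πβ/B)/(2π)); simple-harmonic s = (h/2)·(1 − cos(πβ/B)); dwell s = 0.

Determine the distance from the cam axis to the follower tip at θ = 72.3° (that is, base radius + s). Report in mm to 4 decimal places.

seg 1 [0°–57.4°] dwell: s stays 0.0000
seg 2 [57.4°–134.9°] cycloidal, h=16: θ=72.3° here. β=14.9, B=77.5. 16·(0.1923 − sin(2π·0.1923)/(2π)) = 0.6954 → s = 0.6954
radial distance = base radius + s = 39 + 0.6954 = 39.6954

39.6954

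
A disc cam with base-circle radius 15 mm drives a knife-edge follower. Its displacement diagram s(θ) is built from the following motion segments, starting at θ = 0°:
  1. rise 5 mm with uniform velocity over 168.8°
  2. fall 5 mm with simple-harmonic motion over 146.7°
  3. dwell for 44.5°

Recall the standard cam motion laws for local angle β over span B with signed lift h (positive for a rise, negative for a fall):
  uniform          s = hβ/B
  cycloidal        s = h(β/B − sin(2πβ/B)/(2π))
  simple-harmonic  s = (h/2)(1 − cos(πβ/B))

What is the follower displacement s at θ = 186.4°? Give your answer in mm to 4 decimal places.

seg 1 [0°–168.8°] uniform, h=5: full span → s += 5 → s = 5.0000
seg 2 [168.8°–315.5°] simple-harmonic, h=-5: θ=186.4° here. β=17.6, B=146.7. -5/2·(1 − cos(π·0.1200)) = -0.1755 → s = 4.8245

4.8245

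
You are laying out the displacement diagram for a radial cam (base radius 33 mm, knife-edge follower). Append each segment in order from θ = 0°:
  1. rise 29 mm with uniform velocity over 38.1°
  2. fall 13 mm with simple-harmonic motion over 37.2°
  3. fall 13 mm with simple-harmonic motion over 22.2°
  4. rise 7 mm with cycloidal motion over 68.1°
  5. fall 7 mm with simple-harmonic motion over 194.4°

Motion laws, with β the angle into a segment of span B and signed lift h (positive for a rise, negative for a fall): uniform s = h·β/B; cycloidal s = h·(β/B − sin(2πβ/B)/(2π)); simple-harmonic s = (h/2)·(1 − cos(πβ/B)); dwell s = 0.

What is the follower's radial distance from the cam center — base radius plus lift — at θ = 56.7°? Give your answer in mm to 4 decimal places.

seg 1 [0°–38.1°] uniform, h=29: full span → s += 29 → s = 29.0000
seg 2 [38.1°–75.3°] simple-harmonic, h=-13: θ=56.7° here. β=18.6, B=37.2. -13/2·(1 − cos(π·0.5000)) = -6.5000 → s = 22.5000
radial distance = base radius + s = 33 + 22.5000 = 55.5000

55.5000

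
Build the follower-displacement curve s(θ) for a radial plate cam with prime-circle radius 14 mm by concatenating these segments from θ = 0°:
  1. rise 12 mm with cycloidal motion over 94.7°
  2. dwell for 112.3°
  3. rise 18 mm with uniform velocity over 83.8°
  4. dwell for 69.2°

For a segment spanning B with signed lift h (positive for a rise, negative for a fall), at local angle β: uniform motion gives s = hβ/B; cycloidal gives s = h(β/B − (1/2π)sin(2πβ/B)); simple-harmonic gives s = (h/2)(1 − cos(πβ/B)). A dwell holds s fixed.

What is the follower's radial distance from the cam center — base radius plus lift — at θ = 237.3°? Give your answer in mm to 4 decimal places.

seg 1 [0°–94.7°] cycloidal, h=12: full span → s += 12 → s = 12.0000
seg 2 [94.7°–207°] dwell: s stays 12.0000
seg 3 [207°–290.8°] uniform, h=18: θ=237.3° here. β=30.3, B=83.8. 18·30.3/83.8 = 6.5084 → s = 18.5084
radial distance = base radius + s = 14 + 18.5084 = 32.5084

32.5084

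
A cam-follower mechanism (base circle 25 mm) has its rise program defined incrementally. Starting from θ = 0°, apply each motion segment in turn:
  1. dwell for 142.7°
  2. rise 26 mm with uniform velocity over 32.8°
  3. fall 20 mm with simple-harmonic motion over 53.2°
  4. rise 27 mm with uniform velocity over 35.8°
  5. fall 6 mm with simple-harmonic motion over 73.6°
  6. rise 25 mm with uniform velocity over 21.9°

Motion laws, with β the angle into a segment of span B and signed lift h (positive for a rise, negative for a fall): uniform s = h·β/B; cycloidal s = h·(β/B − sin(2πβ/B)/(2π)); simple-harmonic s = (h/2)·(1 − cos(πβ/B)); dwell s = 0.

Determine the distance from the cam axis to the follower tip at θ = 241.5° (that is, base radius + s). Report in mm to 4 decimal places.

seg 1 [0°–142.7°] dwell: s stays 0.0000
seg 2 [142.7°–175.5°] uniform, h=26: full span → s += 26 → s = 26.0000
seg 3 [175.5°–228.7°] simple-harmonic, h=-20: full span → s += -20 → s = 6.0000
seg 4 [228.7°–264.5°] uniform, h=27: θ=241.5° here. β=12.8, B=35.8. 27·12.8/35.8 = 9.6536 → s = 15.6536
radial distance = base radius + s = 25 + 15.6536 = 40.6536

40.6536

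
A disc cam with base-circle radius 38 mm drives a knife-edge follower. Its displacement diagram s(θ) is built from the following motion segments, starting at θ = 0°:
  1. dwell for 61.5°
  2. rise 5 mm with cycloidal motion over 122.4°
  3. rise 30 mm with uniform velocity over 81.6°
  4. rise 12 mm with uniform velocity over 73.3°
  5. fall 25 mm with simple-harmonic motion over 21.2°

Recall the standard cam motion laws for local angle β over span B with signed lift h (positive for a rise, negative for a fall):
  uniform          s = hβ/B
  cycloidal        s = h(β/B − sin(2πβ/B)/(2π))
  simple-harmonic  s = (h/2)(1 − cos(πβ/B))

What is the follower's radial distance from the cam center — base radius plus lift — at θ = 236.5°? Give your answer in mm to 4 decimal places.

seg 1 [0°–61.5°] dwell: s stays 0.0000
seg 2 [61.5°–183.9°] cycloidal, h=5: full span → s += 5 → s = 5.0000
seg 3 [183.9°–265.5°] uniform, h=30: θ=236.5° here. β=52.6, B=81.6. 30·52.6/81.6 = 19.3382 → s = 24.3382
radial distance = base radius + s = 38 + 24.3382 = 62.3382

62.3382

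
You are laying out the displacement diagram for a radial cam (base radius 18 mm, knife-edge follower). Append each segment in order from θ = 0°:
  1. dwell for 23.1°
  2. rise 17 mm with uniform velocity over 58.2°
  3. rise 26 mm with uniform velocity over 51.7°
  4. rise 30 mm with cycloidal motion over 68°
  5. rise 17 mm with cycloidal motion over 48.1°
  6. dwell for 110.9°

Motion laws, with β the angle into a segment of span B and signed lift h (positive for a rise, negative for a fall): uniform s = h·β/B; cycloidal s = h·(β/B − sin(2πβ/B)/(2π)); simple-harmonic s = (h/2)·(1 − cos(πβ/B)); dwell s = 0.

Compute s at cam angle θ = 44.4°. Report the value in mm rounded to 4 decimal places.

seg 1 [0°–23.1°] dwell: s stays 0.0000
seg 2 [23.1°–81.3°] uniform, h=17: θ=44.4° here. β=21.3, B=58.2. 17·21.3/58.2 = 6.2216 → s = 6.2216

6.2216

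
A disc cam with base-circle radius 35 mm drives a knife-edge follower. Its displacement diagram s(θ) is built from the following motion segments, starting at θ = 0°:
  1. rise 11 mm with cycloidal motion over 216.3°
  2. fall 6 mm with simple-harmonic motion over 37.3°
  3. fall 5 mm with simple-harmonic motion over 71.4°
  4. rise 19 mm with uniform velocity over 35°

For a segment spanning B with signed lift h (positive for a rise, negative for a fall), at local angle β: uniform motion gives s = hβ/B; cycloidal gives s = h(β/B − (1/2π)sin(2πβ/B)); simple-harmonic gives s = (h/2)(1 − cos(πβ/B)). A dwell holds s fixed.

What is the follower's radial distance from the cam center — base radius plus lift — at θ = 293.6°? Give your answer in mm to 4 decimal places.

seg 1 [0°–216.3°] cycloidal, h=11: full span → s += 11 → s = 11.0000
seg 2 [216.3°–253.6°] simple-harmonic, h=-6: full span → s += -6 → s = 5.0000
seg 3 [253.6°–325°] simple-harmonic, h=-5: θ=293.6° here. β=40, B=71.4. -5/2·(1 − cos(π·0.5602)) = -2.9702 → s = 2.0298
radial distance = base radius + s = 35 + 2.0298 = 37.0298

37.0298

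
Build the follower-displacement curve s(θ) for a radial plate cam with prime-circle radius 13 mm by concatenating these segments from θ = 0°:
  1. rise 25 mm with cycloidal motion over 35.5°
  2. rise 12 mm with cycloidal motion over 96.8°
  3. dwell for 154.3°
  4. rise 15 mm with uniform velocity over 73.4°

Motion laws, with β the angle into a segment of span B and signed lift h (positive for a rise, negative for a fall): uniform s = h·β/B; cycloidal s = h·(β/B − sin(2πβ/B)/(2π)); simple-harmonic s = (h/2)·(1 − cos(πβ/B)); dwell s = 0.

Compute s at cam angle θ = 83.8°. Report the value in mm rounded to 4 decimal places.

seg 1 [0°–35.5°] cycloidal, h=25: full span → s += 25 → s = 25.0000
seg 2 [35.5°–132.3°] cycloidal, h=12: θ=83.8° here. β=48.3, B=96.8. 12·(0.4990 − sin(2π·0.4990)/(2π)) = 5.9752 → s = 30.9752

30.9752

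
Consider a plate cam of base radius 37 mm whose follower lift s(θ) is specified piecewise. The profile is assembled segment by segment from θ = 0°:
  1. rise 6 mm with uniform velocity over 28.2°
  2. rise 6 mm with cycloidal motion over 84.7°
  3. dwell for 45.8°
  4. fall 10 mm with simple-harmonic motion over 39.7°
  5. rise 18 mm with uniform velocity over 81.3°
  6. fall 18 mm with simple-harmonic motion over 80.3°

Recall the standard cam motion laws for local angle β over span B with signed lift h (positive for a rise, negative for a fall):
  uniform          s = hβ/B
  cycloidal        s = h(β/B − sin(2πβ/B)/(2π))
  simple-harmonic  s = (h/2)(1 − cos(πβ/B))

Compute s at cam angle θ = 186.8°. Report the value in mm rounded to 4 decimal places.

seg 1 [0°–28.2°] uniform, h=6: full span → s += 6 → s = 6.0000
seg 2 [28.2°–112.9°] cycloidal, h=6: full span → s += 6 → s = 12.0000
seg 3 [112.9°–158.7°] dwell: s stays 12.0000
seg 4 [158.7°–198.4°] simple-harmonic, h=-10: θ=186.8° here. β=28.1, B=39.7. -10/2·(1 − cos(π·0.7078)) = -8.0373 → s = 3.9627

3.9627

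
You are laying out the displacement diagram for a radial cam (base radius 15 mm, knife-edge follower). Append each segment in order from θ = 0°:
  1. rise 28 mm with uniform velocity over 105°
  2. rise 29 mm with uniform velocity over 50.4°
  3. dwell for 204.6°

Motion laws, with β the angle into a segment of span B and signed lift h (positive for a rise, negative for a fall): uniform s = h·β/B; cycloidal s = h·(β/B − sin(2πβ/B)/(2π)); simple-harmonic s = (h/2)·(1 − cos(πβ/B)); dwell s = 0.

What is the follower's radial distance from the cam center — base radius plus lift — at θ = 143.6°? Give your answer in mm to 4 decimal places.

seg 1 [0°–105°] uniform, h=28: full span → s += 28 → s = 28.0000
seg 2 [105°–155.4°] uniform, h=29: θ=143.6° here. β=38.6, B=50.4. 29·38.6/50.4 = 22.2103 → s = 50.2103
radial distance = base radius + s = 15 + 50.2103 = 65.2103

65.2103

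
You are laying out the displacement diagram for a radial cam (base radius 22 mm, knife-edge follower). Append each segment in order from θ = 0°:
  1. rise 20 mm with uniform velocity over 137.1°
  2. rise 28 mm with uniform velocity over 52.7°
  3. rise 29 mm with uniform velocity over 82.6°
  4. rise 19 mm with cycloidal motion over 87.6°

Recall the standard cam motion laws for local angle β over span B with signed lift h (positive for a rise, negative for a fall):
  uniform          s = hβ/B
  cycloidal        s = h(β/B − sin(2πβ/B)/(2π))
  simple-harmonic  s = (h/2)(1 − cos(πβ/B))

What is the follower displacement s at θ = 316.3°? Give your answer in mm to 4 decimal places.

seg 1 [0°–137.1°] uniform, h=20: full span → s += 20 → s = 20.0000
seg 2 [137.1°–189.8°] uniform, h=28: full span → s += 28 → s = 48.0000
seg 3 [189.8°–272.4°] uniform, h=29: full span → s += 29 → s = 77.0000
seg 4 [272.4°–360°] cycloidal, h=19: θ=316.3° here. β=43.9, B=87.6. 19·(0.5011 − sin(2π·0.5011)/(2π)) = 9.5434 → s = 86.5434

86.5434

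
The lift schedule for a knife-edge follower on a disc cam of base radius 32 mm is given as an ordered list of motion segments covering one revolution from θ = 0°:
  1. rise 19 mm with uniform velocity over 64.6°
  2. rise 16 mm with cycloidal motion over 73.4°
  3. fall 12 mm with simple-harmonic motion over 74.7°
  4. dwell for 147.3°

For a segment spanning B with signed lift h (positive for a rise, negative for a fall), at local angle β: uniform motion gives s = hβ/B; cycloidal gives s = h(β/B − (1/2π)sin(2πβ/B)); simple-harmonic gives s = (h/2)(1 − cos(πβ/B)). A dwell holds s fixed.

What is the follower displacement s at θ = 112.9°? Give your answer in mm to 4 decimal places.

seg 1 [0°–64.6°] uniform, h=19: full span → s += 19 → s = 19.0000
seg 2 [64.6°–138°] cycloidal, h=16: θ=112.9° here. β=48.3, B=73.4. 16·(0.6580 − sin(2π·0.6580)/(2π)) = 12.6617 → s = 31.6617

31.6617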